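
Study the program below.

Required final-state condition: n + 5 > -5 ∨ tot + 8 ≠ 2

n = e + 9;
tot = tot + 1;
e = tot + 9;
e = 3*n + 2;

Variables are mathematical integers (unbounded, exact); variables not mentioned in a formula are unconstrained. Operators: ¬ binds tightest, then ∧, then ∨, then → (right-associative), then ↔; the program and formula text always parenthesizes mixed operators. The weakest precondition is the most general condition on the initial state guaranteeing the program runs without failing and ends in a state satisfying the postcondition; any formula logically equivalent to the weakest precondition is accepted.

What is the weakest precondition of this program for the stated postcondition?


Working backward. After the program, the postcondition n + 5 > -5 ∨ tot + 8 ≠ 2 must hold; in canonical form it is n > -10 ∨ tot ≠ -6.
Before e := 3*n + 2: n > -10 ∨ tot ≠ -6
Before e := tot + 9: n > -10 ∨ tot ≠ -6
Before tot := tot + 1: n > -10 ∨ tot ≠ -7
Before n := e + 9: e > -19 ∨ tot ≠ -7
Answer: WP = e > -19 ∨ tot ≠ -7


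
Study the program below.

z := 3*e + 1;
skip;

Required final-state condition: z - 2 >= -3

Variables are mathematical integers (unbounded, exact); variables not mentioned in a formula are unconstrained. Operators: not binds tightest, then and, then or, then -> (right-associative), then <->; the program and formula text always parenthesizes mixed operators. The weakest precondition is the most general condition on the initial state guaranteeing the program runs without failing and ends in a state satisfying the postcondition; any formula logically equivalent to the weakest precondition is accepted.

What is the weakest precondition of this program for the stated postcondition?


Working backward. After the program, the postcondition z - 2 >= -3 must hold; in canonical form it is z >= -1.
Before skip: z >= -1
Before z := 3*e + 1: 3*e >= -2
Answer: WP = 3*e >= -2


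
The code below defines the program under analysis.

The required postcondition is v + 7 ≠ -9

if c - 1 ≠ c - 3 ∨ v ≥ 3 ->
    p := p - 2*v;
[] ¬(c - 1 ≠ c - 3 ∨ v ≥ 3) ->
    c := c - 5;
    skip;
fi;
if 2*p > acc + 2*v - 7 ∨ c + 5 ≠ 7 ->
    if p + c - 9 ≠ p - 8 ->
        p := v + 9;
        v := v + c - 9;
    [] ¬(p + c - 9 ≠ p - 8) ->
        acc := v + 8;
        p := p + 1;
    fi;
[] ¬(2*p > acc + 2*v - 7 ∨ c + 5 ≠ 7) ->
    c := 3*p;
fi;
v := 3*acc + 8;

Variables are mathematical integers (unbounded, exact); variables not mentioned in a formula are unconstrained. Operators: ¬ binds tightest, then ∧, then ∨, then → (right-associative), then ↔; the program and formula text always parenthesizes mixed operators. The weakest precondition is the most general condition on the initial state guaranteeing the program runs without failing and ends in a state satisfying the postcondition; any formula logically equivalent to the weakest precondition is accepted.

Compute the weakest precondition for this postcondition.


Working backward. After the program, the postcondition v + 7 ≠ -9 must hold; in canonical form it is v ≠ -16.
Before v := 3*acc + 8: 3*acc ≠ -24
Then branch requires (c ≠ 1 → 3*acc ≠ -24) ∧ ((¬(c ≠ 1)) → 3*v ≠ -48); else branch requires 3*acc ≠ -24.
Before the if: ((2*p > acc + 2*v - 7 ∨ c ≠ 2) → ((c ≠ 1 → 3*acc ≠ -24) ∧ ((¬(c ≠ 1)) → 3*v ≠ -48))) ∧ ((¬(2*p > acc + 2*v - 7 ∨ c ≠ 2)) → 3*acc ≠ -24)
Then branch requires ((2*p > acc + 6*v - 7 ∨ c ≠ 2) → ((c ≠ 1 → 3*acc ≠ -24) ∧ ((¬(c ≠ 1)) → 3*v ≠ -48))) ∧ ((¬(2*p > acc + 6*v - 7 ∨ c ≠ 2)) → 3*acc ≠ -24); else branch requires ((2*p > acc + 2*v - 7 ∨ c ≠ 7) → ((c ≠ 6 → 3*acc ≠ -24) ∧ ((¬(c ≠ 6)) → 3*v ≠ -48))) ∧ ((¬(2*p > acc + 2*v - 7 ∨ c ≠ 7)) → 3*acc ≠ -24).
Before the if: ((2*p > acc + 6*v - 7 ∨ c ≠ 2) → ((c ≠ 1 → 3*acc ≠ -24) ∧ ((¬(c ≠ 1)) → 3*v ≠ -48))) ∧ ((¬(2*p > acc + 6*v - 7 ∨ c ≠ 2)) → 3*acc ≠ -24)
Answer: WP = ((2*p > acc + 6*v - 7 ∨ c ≠ 2) → ((c ≠ 1 → 3*acc ≠ -24) ∧ ((¬(c ≠ 1)) → 3*v ≠ -48))) ∧ ((¬(2*p > acc + 6*v - 7 ∨ c ≠ 2)) → 3*acc ≠ -24)


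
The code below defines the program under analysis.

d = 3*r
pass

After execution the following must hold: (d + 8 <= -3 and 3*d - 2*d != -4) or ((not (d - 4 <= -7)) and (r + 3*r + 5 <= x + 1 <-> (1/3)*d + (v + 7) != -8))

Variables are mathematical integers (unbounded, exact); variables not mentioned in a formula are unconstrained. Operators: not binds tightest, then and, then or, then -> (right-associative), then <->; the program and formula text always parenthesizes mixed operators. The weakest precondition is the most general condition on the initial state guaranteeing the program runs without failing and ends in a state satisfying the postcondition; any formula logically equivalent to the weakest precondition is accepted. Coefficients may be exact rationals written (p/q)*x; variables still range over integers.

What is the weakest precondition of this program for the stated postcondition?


Working backward. After the program, the postcondition (d + 8 <= -3 and 3*d - 2*d != -4) or ((not (d - 4 <= -7)) and (r + 3*r + 5 <= x + 1 <-> (1/3)*d + (v + 7) != -8)) must hold; in canonical form it is (d <= -11 and d != -4) or ((not (d <= -3)) and (4*r <= x - 4 <-> (1/3)*d + v != -15)).
Before skip: (d <= -11 and d != -4) or ((not (d <= -3)) and (4*r <= x - 4 <-> (1/3)*d + v != -15))
Before d := 3*r: (3*r <= -11 and 3*r != -4) or ((not (3*r <= -3)) and (4*r <= x - 4 <-> r + v != -15))
Answer: WP = (3*r <= -11 and 3*r != -4) or ((not (3*r <= -3)) and (4*r <= x - 4 <-> r + v != -15))


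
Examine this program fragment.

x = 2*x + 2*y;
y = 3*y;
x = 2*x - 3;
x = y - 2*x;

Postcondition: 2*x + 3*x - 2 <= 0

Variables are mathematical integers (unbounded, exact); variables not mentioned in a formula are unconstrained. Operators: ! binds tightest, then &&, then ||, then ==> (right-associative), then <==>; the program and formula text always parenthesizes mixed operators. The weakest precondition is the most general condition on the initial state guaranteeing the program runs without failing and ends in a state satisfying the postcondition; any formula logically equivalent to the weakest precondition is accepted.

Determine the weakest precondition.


Working backward. After the program, the postcondition 2*x + 3*x - 2 <= 0 must hold; in canonical form it is 5*x <= 2.
Before x := y - 2*x: 5*y <= 10*x + 2
Before x := 2*x - 3: 5*y <= 20*x - 28
Before y := 3*y: 15*y <= 20*x - 28
Before x := 2*x + 2*y: 40*x + 25*y >= 28
Answer: WP = 40*x + 25*y >= 28


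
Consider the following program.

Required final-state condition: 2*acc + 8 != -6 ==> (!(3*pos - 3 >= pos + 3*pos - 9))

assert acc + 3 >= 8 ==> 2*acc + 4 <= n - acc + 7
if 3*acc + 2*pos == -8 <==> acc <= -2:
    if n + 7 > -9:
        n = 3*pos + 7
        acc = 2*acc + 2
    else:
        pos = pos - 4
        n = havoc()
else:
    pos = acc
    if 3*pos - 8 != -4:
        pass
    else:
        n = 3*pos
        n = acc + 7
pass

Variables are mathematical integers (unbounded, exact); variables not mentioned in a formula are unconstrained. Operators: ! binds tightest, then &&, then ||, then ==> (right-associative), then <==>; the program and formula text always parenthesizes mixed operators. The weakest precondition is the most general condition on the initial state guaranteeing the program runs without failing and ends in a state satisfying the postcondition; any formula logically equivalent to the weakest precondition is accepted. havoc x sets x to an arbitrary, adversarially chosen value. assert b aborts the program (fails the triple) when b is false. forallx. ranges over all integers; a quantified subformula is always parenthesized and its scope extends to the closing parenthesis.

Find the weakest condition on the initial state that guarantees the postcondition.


Working backward. After the program, the postcondition 2*acc + 8 != -6 ==> (!(3*pos - 3 >= pos + 3*pos - 9)) must hold; in canonical form it is 2*acc != -14 ==> (!(pos <= 6)).
Before skip: 2*acc != -14 ==> (!(pos <= 6))
Then branch requires (n > -16 ==> (4*acc != -18 ==> (!(pos <= 6)))) && ((!(n > -16)) ==> (2*acc != -14 ==> (!(pos <= 10)))); else branch requires (3*acc != 4 ==> (2*acc != -14 ==> (!(acc <= 6)))) && ((!(3*acc != 4)) ==> (2*acc != -14 ==> (!(acc <= 6)))).
Before the if: ((3*acc + 2*pos == -8 <==> acc <= -2) ==> ((n > -16 ==> (4*acc != -18 ==> (!(pos <= 6)))) && ((!(n > -16)) ==> (2*acc != -14 ==> (!(pos <= 10)))))) && ((!(3*acc + 2*pos == -8 <==> acc <= -2)) ==> ((3*acc != 4 ==> (2*acc != -14 ==> (!(acc <= 6)))) && ((!(3*acc != 4)) ==> (2*acc != -14 ==> (!(acc <= 6))))))
Before assert acc + 3 >= 8 ==> 2*acc + 4 <= n - acc + 7: (acc >= 5 ==> 3*acc <= n + 3) && ((3*acc + 2*pos == -8 <==> acc <= -2) ==> ((n > -16 ==> (4*acc != -18 ==> (!(pos <= 6)))) && ((!(n > -16)) ==> (2*acc != -14 ==> (!(pos <= 10)))))) && ((!(3*acc + 2*pos == -8 <==> acc <= -2)) ==> ((3*acc != 4 ==> (2*acc != -14 ==> (!(acc <= 6)))) && ((!(3*acc != 4)) ==> (2*acc != -14 ==> (!(acc <= 6))))))
Answer: WP = (acc >= 5 ==> 3*acc <= n + 3) && ((3*acc + 2*pos == -8 <==> acc <= -2) ==> ((n > -16 ==> (4*acc != -18 ==> (!(pos <= 6)))) && ((!(n > -16)) ==> (2*acc != -14 ==> (!(pos <= 10)))))) && ((!(3*acc + 2*pos == -8 <==> acc <= -2)) ==> ((3*acc != 4 ==> (2*acc != -14 ==> (!(acc <= 6)))) && ((!(3*acc != 4)) ==> (2*acc != -14 ==> (!(acc <= 6))))))


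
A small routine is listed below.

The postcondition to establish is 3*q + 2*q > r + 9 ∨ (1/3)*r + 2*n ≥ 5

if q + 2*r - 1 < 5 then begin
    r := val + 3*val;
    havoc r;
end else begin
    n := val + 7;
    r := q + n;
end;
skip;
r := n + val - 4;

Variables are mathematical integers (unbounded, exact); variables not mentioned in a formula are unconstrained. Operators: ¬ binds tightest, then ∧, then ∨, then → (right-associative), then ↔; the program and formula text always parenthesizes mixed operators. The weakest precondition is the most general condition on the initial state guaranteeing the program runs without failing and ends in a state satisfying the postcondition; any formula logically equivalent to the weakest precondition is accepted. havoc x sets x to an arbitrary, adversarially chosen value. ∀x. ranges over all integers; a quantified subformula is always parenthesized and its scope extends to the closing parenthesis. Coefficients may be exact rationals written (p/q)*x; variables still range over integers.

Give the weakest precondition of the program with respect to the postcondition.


Working backward. After the program, the postcondition 3*q + 2*q > r + 9 ∨ (1/3)*r + 2*n ≥ 5 must hold; in canonical form it is 5*q > r + 9 ∨ 2*n + (1/3)*r ≥ 5.
Before r := n + val - 4: 5*q > n + val + 5 ∨ (7/3)*n + (1/3)*val ≥ 19/3
Before skip: 5*q > n + val + 5 ∨ (7/3)*n + (1/3)*val ≥ 19/3
Then branch requires 5*q > n + val + 5 ∨ (7/3)*n + (1/3)*val ≥ 19/3; else branch requires 5*q > 2*val + 12 ∨ (8/3)*val ≥ -10.
Before the if: (q + 2*r < 6 → (5*q > n + val + 5 ∨ (7/3)*n + (1/3)*val ≥ 19/3)) ∧ ((¬(q + 2*r < 6)) → (5*q > 2*val + 12 ∨ (8/3)*val ≥ -10))
Answer: WP = (q + 2*r < 6 → (5*q > n + val + 5 ∨ (7/3)*n + (1/3)*val ≥ 19/3)) ∧ ((¬(q + 2*r < 6)) → (5*q > 2*val + 12 ∨ (8/3)*val ≥ -10))


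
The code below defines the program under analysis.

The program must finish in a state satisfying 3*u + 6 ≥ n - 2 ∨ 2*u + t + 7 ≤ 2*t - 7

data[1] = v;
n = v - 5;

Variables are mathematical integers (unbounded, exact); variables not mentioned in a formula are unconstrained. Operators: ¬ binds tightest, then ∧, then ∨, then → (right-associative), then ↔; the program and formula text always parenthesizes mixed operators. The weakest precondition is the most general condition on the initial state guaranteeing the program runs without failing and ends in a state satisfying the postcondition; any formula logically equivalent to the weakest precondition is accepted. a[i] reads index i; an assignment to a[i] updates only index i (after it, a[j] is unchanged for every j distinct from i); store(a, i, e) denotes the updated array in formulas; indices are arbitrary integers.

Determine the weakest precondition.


Working backward. After the program, the postcondition 3*u + 6 ≥ n - 2 ∨ 2*u + t + 7 ≤ 2*t - 7 must hold; in canonical form it is 3*u ≥ n - 8 ∨ 2*u ≤ t - 14.
Before n := v - 5: 3*u ≥ v - 13 ∨ 2*u ≤ t - 14
Before data[1] := v: 3*u ≥ v - 13 ∨ 2*u ≤ t - 14
Answer: WP = 3*u ≥ v - 13 ∨ 2*u ≤ t - 14


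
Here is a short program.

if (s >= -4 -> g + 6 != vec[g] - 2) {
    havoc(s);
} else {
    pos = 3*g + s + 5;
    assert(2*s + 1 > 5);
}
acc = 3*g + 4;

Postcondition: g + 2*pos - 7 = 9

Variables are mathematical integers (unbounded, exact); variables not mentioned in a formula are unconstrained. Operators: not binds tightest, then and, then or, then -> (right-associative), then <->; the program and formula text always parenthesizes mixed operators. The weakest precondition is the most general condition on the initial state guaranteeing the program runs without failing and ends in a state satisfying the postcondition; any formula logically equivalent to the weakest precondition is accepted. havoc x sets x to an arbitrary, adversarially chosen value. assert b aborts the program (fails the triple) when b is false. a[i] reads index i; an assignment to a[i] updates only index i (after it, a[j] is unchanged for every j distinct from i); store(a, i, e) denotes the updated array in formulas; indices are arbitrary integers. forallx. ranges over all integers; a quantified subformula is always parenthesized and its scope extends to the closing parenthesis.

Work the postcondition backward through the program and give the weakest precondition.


Working backward. After the program, the postcondition g + 2*pos - 7 = 9 must hold; in canonical form it is g + 2*pos = 16.
Before acc := 3*g + 4: g + 2*pos = 16
Then branch requires g + 2*pos = 16; else branch requires 2*s > 4 and 7*g + 2*s = 6.
Before the if: ((s >= -4 -> g != vec[g] - 8) -> g + 2*pos = 16) and ((not (s >= -4 -> g != vec[g] - 8)) -> (2*s > 4 and 7*g + 2*s = 6))
Answer: WP = ((s >= -4 -> g != vec[g] - 8) -> g + 2*pos = 16) and ((not (s >= -4 -> g != vec[g] - 8)) -> (2*s > 4 and 7*g + 2*s = 6))


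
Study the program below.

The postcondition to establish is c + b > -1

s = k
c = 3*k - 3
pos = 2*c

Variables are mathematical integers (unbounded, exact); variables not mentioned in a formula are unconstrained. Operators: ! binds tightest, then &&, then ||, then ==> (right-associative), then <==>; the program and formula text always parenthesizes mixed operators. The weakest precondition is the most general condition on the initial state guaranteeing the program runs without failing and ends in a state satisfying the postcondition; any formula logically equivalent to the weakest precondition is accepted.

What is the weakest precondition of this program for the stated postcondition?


Working backward. After the program, the postcondition c + b > -1 must hold; in canonical form it is b + c > -1.
Before pos := 2*c: b + c > -1
Before c := 3*k - 3: b + 3*k > 2
Before s := k: b + 3*k > 2
Answer: WP = b + 3*k > 2


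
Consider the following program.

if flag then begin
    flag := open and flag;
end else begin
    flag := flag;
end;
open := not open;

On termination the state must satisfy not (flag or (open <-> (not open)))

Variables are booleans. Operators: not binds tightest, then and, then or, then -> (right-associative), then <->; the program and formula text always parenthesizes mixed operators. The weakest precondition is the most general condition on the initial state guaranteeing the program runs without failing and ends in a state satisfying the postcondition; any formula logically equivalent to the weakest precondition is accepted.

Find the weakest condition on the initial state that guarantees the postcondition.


Working backward. After the program, not (flag or (open <-> (not open))) must hold.
Before open := not open: not (flag or ((not open) <-> open))
Then branch requires not ((open and flag) or ((not open) <-> open)); else branch requires not (flag or ((not open) <-> open)).
Before the if: (flag -> (not ((open and flag) or ((not open) <-> open)))) and ((not flag) -> (not (flag or ((not open) <-> open))))
Answer: WP = (flag -> (not ((open and flag) or ((not open) <-> open)))) and ((not flag) -> (not (flag or ((not open) <-> open))))


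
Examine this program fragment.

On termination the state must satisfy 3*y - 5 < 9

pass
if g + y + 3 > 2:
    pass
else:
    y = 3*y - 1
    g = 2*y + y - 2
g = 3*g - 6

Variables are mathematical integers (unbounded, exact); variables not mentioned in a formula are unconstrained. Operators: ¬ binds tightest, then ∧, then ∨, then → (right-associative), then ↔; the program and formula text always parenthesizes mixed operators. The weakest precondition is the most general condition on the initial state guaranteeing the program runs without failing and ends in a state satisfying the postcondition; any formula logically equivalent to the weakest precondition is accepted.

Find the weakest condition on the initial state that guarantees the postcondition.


Working backward. After the program, the postcondition 3*y - 5 < 9 must hold; in canonical form it is 3*y < 14.
Before g := 3*g - 6: 3*y < 14
Then branch requires 3*y < 14; else branch requires 9*y < 17.
Before the if: (g + y > -1 → 3*y < 14) ∧ ((¬(g + y > -1)) → 9*y < 17)
Before skip: (g + y > -1 → 3*y < 14) ∧ ((¬(g + y > -1)) → 9*y < 17)
Answer: WP = (g + y > -1 → 3*y < 14) ∧ ((¬(g + y > -1)) → 9*y < 17)


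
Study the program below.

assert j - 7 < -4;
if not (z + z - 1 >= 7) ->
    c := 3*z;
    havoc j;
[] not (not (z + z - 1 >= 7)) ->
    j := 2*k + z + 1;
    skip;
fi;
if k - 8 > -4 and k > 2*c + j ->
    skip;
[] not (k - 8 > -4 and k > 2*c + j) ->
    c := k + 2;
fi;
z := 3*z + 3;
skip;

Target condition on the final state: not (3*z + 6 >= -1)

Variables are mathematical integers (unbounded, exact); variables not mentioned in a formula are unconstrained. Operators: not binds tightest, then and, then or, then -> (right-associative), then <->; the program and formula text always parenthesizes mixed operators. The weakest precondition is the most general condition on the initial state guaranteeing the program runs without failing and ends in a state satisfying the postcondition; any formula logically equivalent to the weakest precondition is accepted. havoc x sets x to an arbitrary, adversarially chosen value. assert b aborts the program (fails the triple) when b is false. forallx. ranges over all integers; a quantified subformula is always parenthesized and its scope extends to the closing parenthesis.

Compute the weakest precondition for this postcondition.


Working backward. After the program, the postcondition not (3*z + 6 >= -1) must hold; in canonical form it is not (3*z >= -7).
Before skip: not (3*z >= -7)
Before z := 3*z + 3: not (9*z >= -16)
Then branch requires not (9*z >= -16); else branch requires not (9*z >= -16).
Before the if: ((k > 4 and k > 2*c + j) -> (not (9*z >= -16))) and ((not (k > 4 and k > 2*c + j)) -> (not (9*z >= -16)))
Then branch requires forall j_1. (((k > 4 and k > j_1 + 6*z) -> (not (9*z >= -16))) and ((not (k > 4 and k > j_1 + 6*z)) -> (not (9*z >= -16)))); else branch requires ((k > 4 and 2*c + k + z < -1) -> (not (9*z >= -16))) and ((not (k > 4 and 2*c + k + z < -1)) -> (not (9*z >= -16))).
Before the if: ((not (2*z >= 8)) -> (forall j_1. (((k > 4 and k > j_1 + 6*z) -> (not (9*z >= -16))) and ((not (k > 4 and k > j_1 + 6*z)) -> (not (9*z >= -16)))))) and (2*z >= 8 -> (((k > 4 and 2*c + k + z < -1) -> (not (9*z >= -16))) and ((not (k > 4 and 2*c + k + z < -1)) -> (not (9*z >= -16)))))
Before assert j - 7 < -4: j < 3 and ((not (2*z >= 8)) -> (forall j_1. (((k > 4 and k > j_1 + 6*z) -> (not (9*z >= -16))) and ((not (k > 4 and k > j_1 + 6*z)) -> (not (9*z >= -16)))))) and (2*z >= 8 -> (((k > 4 and 2*c + k + z < -1) -> (not (9*z >= -16))) and ((not (k > 4 and 2*c + k + z < -1)) -> (not (9*z >= -16)))))
Answer: WP = j < 3 and ((not (2*z >= 8)) -> (forall j_1. (((k > 4 and k > j_1 + 6*z) -> (not (9*z >= -16))) and ((not (k > 4 and k > j_1 + 6*z)) -> (not (9*z >= -16)))))) and (2*z >= 8 -> (((k > 4 and 2*c + k + z < -1) -> (not (9*z >= -16))) and ((not (k > 4 and 2*c + k + z < -1)) -> (not (9*z >= -16)))))


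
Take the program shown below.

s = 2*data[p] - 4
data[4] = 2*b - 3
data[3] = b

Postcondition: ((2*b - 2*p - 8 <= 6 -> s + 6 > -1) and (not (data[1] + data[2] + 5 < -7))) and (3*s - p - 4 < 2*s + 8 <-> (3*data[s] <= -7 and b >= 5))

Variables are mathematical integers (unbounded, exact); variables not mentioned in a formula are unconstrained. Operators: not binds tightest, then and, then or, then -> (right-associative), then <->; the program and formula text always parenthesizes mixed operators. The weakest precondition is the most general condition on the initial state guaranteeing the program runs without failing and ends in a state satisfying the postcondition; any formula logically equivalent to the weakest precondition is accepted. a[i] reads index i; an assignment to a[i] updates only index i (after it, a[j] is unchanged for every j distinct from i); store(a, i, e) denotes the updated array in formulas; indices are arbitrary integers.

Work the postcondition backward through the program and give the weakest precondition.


Working backward. After the program, the postcondition ((2*b - 2*p - 8 <= 6 -> s + 6 > -1) and (not (data[1] + data[2] + 5 < -7))) and (3*s - p - 4 < 2*s + 8 <-> (3*data[s] <= -7 and b >= 5)) must hold; in canonical form it is (2*b <= 2*p + 14 -> s > -7) and (not (data[1] + data[2] < -12)) and (s < p + 12 <-> (3*data[s] <= -7 and b >= 5)).
Before data[3] := b: (2*b <= 2*p + 14 -> s > -7) and (not (data[1] + data[2] < -12)) and (s < p + 12 <-> (3*store(data, 3, b)[s] <= -7 and b >= 5))
Before data[4] := 2*b - 3: (2*b <= 2*p + 14 -> s > -7) and (not (data[1] + data[2] < -12)) and (s < p + 12 <-> (3*store(store(data, 4, 2*b - 3), 3, b)[s] <= -7 and b >= 5))
Before s := 2*data[p] - 4: (2*b <= 2*p + 14 -> 2*data[p] > -3) and (not (data[1] + data[2] < -12)) and (2*data[p] < p + 16 <-> (3*store(store(data, 4, 2*b - 3), 3, b)[2*data[p] - 4] <= -7 and b >= 5))
Answer: WP = (2*b <= 2*p + 14 -> 2*data[p] > -3) and (not (data[1] + data[2] < -12)) and (2*data[p] < p + 16 <-> (3*store(store(data, 4, 2*b - 3), 3, b)[2*data[p] - 4] <= -7 and b >= 5))


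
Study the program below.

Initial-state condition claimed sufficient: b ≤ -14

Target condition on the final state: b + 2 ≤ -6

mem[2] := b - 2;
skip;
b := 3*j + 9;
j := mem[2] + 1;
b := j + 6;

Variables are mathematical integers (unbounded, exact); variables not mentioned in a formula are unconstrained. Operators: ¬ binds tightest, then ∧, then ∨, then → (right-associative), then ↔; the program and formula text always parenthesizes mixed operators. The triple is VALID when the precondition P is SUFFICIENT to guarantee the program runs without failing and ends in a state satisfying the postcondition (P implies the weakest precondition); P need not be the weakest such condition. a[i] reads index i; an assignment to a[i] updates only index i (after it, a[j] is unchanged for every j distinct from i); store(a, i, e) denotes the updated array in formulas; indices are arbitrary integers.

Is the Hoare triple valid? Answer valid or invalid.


Working backward. After the program, the postcondition b + 2 ≤ -6 must hold; in canonical form it is b ≤ -8.
Before b := j + 6: j ≤ -14
Before j := mem[2] + 1: mem[2] ≤ -15
Before b := 3*j + 9: mem[2] ≤ -15
Before skip: mem[2] ≤ -15
Before mem[2] := b - 2: b ≤ -13
The weakest precondition is b ≤ -13.
Check whether b ≤ -14 implies it.
Every state satisfying the precondition satisfies the weakest precondition: the implication holds.
Answer: valid


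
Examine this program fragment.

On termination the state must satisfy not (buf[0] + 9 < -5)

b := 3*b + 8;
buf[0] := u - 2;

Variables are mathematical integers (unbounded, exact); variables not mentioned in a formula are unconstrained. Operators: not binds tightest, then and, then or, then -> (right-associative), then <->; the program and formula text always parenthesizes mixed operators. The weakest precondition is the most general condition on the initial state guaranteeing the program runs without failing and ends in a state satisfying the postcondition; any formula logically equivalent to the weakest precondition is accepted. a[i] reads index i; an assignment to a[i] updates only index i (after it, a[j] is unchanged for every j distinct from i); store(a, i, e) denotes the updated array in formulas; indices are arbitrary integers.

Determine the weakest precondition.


Working backward. After the program, the postcondition not (buf[0] + 9 < -5) must hold; in canonical form it is not (buf[0] < -14).
Before buf[0] := u - 2: not (u < -12)
Before b := 3*b + 8: not (u < -12)
Answer: WP = not (u < -12)


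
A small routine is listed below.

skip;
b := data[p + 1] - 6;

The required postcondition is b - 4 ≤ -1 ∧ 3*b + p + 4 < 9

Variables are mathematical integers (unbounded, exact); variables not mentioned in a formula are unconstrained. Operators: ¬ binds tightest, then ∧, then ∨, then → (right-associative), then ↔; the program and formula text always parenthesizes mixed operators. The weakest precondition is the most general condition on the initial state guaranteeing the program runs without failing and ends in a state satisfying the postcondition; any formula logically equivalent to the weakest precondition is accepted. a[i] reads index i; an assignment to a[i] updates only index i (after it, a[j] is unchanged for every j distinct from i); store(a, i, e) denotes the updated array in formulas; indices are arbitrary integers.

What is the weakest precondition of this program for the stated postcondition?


Working backward. After the program, the postcondition b - 4 ≤ -1 ∧ 3*b + p + 4 < 9 must hold; in canonical form it is b ≤ 3 ∧ 3*b + p < 5.
Before b := data[p + 1] - 6: data[p + 1] ≤ 9 ∧ 3*data[p + 1] + p < 23
Before skip: data[p + 1] ≤ 9 ∧ 3*data[p + 1] + p < 23
Answer: WP = data[p + 1] ≤ 9 ∧ 3*data[p + 1] + p < 23


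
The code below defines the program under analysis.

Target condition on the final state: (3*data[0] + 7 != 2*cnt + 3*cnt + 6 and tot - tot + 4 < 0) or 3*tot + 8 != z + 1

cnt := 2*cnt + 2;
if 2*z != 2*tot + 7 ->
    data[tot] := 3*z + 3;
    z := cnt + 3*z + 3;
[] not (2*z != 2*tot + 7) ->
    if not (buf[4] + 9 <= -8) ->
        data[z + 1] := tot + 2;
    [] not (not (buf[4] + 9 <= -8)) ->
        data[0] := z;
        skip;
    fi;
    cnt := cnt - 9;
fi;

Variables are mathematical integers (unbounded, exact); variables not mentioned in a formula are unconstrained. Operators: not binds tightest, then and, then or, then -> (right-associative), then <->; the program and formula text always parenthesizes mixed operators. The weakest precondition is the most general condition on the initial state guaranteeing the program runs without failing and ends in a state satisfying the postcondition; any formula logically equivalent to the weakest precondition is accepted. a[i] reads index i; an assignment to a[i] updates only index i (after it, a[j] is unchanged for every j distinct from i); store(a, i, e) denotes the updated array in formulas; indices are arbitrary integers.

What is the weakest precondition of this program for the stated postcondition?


Working backward. After the program, the postcondition (3*data[0] + 7 != 2*cnt + 3*cnt + 6 and tot - tot + 4 < 0) or 3*tot + 8 != z + 1 must hold; in canonical form it is 3*tot != z - 7.
Then branch requires 3*tot != cnt + 3*z - 4; else branch requires ((not (buf[4] <= -17)) -> 3*tot != z - 7) and (buf[4] <= -17 -> 3*tot != z - 7).
Before the if: (2*z != 2*tot + 7 -> 3*tot != cnt + 3*z - 4) and ((not (2*z != 2*tot + 7)) -> (((not (buf[4] <= -17)) -> 3*tot != z - 7) and (buf[4] <= -17 -> 3*tot != z - 7)))
Before cnt := 2*cnt + 2: (2*z != 2*tot + 7 -> 3*tot != 2*cnt + 3*z - 2) and ((not (2*z != 2*tot + 7)) -> (((not (buf[4] <= -17)) -> 3*tot != z - 7) and (buf[4] <= -17 -> 3*tot != z - 7)))
Answer: WP = (2*z != 2*tot + 7 -> 3*tot != 2*cnt + 3*z - 2) and ((not (2*z != 2*tot + 7)) -> (((not (buf[4] <= -17)) -> 3*tot != z - 7) and (buf[4] <= -17 -> 3*tot != z - 7)))


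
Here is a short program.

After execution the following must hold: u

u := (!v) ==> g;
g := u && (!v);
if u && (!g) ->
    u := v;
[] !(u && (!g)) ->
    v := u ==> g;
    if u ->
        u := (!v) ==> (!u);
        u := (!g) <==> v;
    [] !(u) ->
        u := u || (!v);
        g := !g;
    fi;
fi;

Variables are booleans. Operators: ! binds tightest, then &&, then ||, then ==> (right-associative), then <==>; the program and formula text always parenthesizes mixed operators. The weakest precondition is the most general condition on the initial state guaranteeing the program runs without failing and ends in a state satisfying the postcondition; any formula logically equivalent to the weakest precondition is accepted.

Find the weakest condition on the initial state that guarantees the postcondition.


Working backward. After the program, u must hold.
Then branch requires v; else branch requires (u ==> ((!g) <==> (u ==> g))) && ((!u) ==> (u || (!(u ==> g)))).
Before the if: ((u && (!g)) ==> v) && ((!(u && (!g))) ==> ((u ==> ((!g) <==> (u ==> g))) && ((!u) ==> (u || (!(u ==> g))))))
Before g := u && (!v): ((u && (!(u && (!v)))) ==> v) && ((!(u && (!(u && (!v))))) ==> ((u ==> ((!(u && (!v))) <==> (u ==> (u && (!v))))) && ((!u) ==> (u || (!(u ==> (u && (!v))))))))
Before u := (!v) ==> g: ((((!v) ==> g) && (!(((!v) ==> g) && (!v)))) ==> v) && ((!(((!v) ==> g) && (!(((!v) ==> g) && (!v))))) ==> ((((!v) ==> g) ==> ((!(((!v) ==> g) && (!v))) <==> (((!v) ==> g) ==> (((!v) ==> g) && (!v))))) && ((!((!v) ==> g)) ==> (((!v) ==> g) || (!(((!v) ==> g) ==> (((!v) ==> g) && (!v))))))))
Answer: WP = ((((!v) ==> g) && (!(((!v) ==> g) && (!v)))) ==> v) && ((!(((!v) ==> g) && (!(((!v) ==> g) && (!v))))) ==> ((((!v) ==> g) ==> ((!(((!v) ==> g) && (!v))) <==> (((!v) ==> g) ==> (((!v) ==> g) && (!v))))) && ((!((!v) ==> g)) ==> (((!v) ==> g) || (!(((!v) ==> g) ==> (((!v) ==> g) && (!v))))))))


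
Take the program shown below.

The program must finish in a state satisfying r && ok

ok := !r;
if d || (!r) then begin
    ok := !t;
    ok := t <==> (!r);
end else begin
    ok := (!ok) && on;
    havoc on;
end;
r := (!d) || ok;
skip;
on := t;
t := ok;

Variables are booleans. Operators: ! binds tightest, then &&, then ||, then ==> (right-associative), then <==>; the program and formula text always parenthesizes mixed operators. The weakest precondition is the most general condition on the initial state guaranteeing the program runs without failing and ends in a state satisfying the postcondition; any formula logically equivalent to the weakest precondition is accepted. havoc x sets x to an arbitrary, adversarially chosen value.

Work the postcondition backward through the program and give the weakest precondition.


Working backward. After the program, r && ok must hold.
Before t := ok: r && ok
Before on := t: r && ok
Before skip: r && ok
Before r := (!d) || ok: ((!d) || ok) && ok
Then branch requires ((!d) || (t <==> (!r))) && (t <==> (!r)); else branch requires ((!d) || ((!ok) && on)) && (!ok) && on.
Before the if: ((d || (!r)) ==> (((!d) || (t <==> (!r))) && (t <==> (!r)))) && ((!(d || (!r))) ==> (((!d) || ((!ok) && on)) && (!ok) && on))
Before ok := !r: ((d || (!r)) ==> (((!d) || (t <==> (!r))) && (t <==> (!r)))) && ((!(d || (!r))) ==> (((!d) || (r && on)) && r && on))
Answer: WP = ((d || (!r)) ==> (((!d) || (t <==> (!r))) && (t <==> (!r)))) && ((!(d || (!r))) ==> (((!d) || (r && on)) && r && on))


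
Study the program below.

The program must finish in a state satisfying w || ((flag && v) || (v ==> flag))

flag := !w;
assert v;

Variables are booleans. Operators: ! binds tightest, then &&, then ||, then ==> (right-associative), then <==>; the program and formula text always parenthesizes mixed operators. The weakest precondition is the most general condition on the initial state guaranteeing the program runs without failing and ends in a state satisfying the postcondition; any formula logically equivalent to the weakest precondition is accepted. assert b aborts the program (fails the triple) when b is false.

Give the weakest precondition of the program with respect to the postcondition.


Working backward. After the program, the postcondition w || ((flag && v) || (v ==> flag)) must hold; in canonical form it is w || (flag && v) || (v ==> flag).
Before assert v: v && (w || (flag && v) || (v ==> flag))
Before flag := !w: v && (w || ((!w) && v) || (v ==> (!w)))
Answer: WP = v && (w || ((!w) && v) || (v ==> (!w)))


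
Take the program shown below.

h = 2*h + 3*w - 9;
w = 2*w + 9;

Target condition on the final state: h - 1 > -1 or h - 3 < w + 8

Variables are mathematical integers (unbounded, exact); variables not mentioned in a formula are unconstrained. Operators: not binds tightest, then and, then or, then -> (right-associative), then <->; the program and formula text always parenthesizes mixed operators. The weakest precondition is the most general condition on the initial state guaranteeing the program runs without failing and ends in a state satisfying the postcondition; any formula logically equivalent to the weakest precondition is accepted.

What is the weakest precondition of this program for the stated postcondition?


Working backward. After the program, the postcondition h - 1 > -1 or h - 3 < w + 8 must hold; in canonical form it is h > 0 or h < w + 11.
Before w := 2*w + 9: h > 0 or h < 2*w + 20
Before h := 2*h + 3*w - 9: 2*h + 3*w > 9 or 2*h + w < 29
Answer: WP = 2*h + 3*w > 9 or 2*h + w < 29


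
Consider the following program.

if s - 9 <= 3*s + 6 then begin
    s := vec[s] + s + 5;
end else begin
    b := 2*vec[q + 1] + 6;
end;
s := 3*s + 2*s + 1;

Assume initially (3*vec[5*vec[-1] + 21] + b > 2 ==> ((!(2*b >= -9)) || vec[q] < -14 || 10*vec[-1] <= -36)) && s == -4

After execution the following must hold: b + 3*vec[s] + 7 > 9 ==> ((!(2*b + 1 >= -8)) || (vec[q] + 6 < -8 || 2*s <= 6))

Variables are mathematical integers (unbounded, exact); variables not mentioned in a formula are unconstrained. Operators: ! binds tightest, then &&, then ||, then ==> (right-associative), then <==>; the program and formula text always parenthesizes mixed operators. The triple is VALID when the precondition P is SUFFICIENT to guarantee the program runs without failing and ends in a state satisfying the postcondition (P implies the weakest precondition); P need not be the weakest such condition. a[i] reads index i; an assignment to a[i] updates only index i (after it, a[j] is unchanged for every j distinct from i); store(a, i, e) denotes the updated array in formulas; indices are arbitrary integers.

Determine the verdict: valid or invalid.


Working backward. After the program, the postcondition b + 3*vec[s] + 7 > 9 ==> ((!(2*b + 1 >= -8)) || (vec[q] + 6 < -8 || 2*s <= 6)) must hold; in canonical form it is 3*vec[s] + b > 2 ==> ((!(2*b >= -9)) || vec[q] < -14 || 2*s <= 6).
Before s := 3*s + 2*s + 1: 3*vec[5*s + 1] + b > 2 ==> ((!(2*b >= -9)) || vec[q] < -14 || 10*s <= 4)
Then branch requires 3*vec[5*vec[s] + 5*s + 26] + b > 2 ==> ((!(2*b >= -9)) || vec[q] < -14 || 10*vec[s] + 10*s <= -46); else branch requires 3*vec[5*s + 1] + 2*vec[q + 1] > -4 ==> ((!(4*vec[q + 1] >= -21)) || vec[q] < -14 || 10*s <= 4).
Before the if: (2*s >= -15 ==> (3*vec[5*vec[s] + 5*s + 26] + b > 2 ==> ((!(2*b >= -9)) || vec[q] < -14 || 10*vec[s] + 10*s <= -46))) && ((!(2*s >= -15)) ==> (3*vec[5*s + 1] + 2*vec[q + 1] > -4 ==> ((!(4*vec[q + 1] >= -21)) || vec[q] < -14 || 10*s <= 4)))
The weakest precondition is (2*s >= -15 ==> (3*vec[5*vec[s] + 5*s + 26] + b > 2 ==> ((!(2*b >= -9)) || vec[q] < -14 || 10*vec[s] + 10*s <= -46))) && ((!(2*s >= -15)) ==> (3*vec[5*s + 1] + 2*vec[q + 1] > -4 ==> ((!(4*vec[q + 1] >= -21)) || vec[q] < -14 || 10*s <= 4))).
Check whether (3*vec[5*vec[-1] + 21] + b > 2 ==> ((!(2*b >= -9)) || vec[q] < -14 || 10*vec[-1] <= -36)) && s == -4 implies it.
Countermodel: at the initial state b = 0, q = 8, s = -4, vec = {[-76074] = 7040, [-19] = 7040, [-4] = 0, [-1] = -15219, [6] = 1, [8] = 7040, [9] = 7040, elsewhere 7040}, the precondition holds but the weakest precondition fails.
Answer: invalid


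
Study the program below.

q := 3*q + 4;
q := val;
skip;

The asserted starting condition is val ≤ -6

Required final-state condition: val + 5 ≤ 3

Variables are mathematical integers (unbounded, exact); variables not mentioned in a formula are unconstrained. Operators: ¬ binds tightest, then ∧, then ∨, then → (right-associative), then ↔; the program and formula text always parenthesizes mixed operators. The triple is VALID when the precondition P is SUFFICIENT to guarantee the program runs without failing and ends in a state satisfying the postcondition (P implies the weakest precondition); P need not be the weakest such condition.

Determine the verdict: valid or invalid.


Working backward. After the program, the postcondition val + 5 ≤ 3 must hold; in canonical form it is val ≤ -2.
Before skip: val ≤ -2
Before q := val: val ≤ -2
Before q := 3*q + 4: val ≤ -2
The weakest precondition is val ≤ -2.
Check whether val ≤ -6 implies it.
Every state satisfying the precondition satisfies the weakest precondition: the implication holds.
Answer: valid


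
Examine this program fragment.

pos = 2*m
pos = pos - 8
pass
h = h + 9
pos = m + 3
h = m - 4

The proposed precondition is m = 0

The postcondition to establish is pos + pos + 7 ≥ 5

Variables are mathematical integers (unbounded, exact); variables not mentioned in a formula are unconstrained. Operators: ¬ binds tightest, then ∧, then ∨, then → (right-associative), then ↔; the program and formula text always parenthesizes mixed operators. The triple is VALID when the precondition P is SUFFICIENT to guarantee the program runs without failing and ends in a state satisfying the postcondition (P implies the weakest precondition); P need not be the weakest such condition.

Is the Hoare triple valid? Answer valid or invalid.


Working backward. After the program, the postcondition pos + pos + 7 ≥ 5 must hold; in canonical form it is 2*pos ≥ -2.
Before h := m - 4: 2*pos ≥ -2
Before pos := m + 3: 2*m ≥ -8
Before h := h + 9: 2*m ≥ -8
Before skip: 2*m ≥ -8
Before pos := pos - 8: 2*m ≥ -8
Before pos := 2*m: 2*m ≥ -8
The weakest precondition is 2*m ≥ -8.
Check whether m = 0 implies it.
Every state satisfying the precondition satisfies the weakest precondition: the implication holds.
Answer: valid


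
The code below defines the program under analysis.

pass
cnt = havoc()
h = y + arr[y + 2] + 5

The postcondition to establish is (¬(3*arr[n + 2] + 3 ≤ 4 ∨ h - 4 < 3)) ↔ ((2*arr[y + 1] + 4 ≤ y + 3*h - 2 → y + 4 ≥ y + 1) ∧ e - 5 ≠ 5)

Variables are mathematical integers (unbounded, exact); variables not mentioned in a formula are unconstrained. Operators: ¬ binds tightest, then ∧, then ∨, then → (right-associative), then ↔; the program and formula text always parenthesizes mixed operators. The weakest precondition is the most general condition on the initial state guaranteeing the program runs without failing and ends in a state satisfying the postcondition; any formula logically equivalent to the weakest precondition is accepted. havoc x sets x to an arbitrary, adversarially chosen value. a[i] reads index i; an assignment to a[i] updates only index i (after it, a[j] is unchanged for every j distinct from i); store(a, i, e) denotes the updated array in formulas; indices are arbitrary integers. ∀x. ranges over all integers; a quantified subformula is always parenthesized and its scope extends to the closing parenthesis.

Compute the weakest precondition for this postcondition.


Working backward. After the program, the postcondition (¬(3*arr[n + 2] + 3 ≤ 4 ∨ h - 4 < 3)) ↔ ((2*arr[y + 1] + 4 ≤ y + 3*h - 2 → y + 4 ≥ y + 1) ∧ e - 5 ≠ 5) must hold; in canonical form it is (¬(3*arr[n + 2] ≤ 1 ∨ h < 7)) ↔ e ≠ 10.
Before h := y + arr[y + 2] + 5: (¬(3*arr[n + 2] ≤ 1 ∨ arr[y + 2] + y < 2)) ↔ e ≠ 10
Before havoc cnt: (¬(3*arr[n + 2] ≤ 1 ∨ arr[y + 2] + y < 2)) ↔ e ≠ 10
Before skip: (¬(3*arr[n + 2] ≤ 1 ∨ arr[y + 2] + y < 2)) ↔ e ≠ 10
Answer: WP = (¬(3*arr[n + 2] ≤ 1 ∨ arr[y + 2] + y < 2)) ↔ e ≠ 10
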